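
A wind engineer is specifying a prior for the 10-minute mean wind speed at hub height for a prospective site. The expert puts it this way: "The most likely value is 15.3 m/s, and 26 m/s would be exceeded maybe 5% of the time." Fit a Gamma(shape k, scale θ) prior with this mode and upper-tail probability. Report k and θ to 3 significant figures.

Gamma(k,θ) with k>1 has mode (k−1)θ, so θ = 15.3/(k−1).
Need P(X < 26) = 0.95 with θ tied to k this way. Start at k = 2, θ = 15.3: P(X<26) ≈ 0.507.
Too low — raise k to concentrate. Iterating converges to k ≈ 10.9.
Then θ = 15.3/(10.9−1) ≈ 1.54.

k ≈ 10.9, θ ≈ 1.54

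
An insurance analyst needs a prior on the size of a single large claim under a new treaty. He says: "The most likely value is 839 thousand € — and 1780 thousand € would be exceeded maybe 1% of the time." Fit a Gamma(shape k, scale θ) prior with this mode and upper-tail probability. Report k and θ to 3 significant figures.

k ≈ 9.58, θ ≈ 97.7

Gamma(k,θ) with k>1 has mode (k−1)θ, so θ = 839/(k−1).
Need P(X < 1780) = 0.99 with θ tied to k this way. Start at k = 2, θ = 839: P(X<1780) ≈ 0.626.
Too low — raise k to concentrate. Iterating converges to k ≈ 9.58.
Then θ = 839/(9.58−1) ≈ 97.7.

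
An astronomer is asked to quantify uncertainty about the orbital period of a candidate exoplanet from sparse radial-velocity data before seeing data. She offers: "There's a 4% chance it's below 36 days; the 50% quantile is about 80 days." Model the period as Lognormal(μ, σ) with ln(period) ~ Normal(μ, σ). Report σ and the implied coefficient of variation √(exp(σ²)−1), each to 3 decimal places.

σ ≈ 0.456, CV ≈ 0.481

If T ~ Lognormal(μ,σ) then ln T ~ Normal(μ,σ), so the p-quantile of ln T is μ + z_p·σ.
ln(36) = 3.584 and ln(80) = 4.382; z_{0.04} = -1.751, z_{0.5} = 0.
σ = (4.382 − 3.584)/(0 − (-1.751)) = 0.456.
μ = 3.584 − (-1.751)·0.456 = 4.382.
CV = √(exp(σ²)−1) = √(exp(0.2080)−1) = 0.481.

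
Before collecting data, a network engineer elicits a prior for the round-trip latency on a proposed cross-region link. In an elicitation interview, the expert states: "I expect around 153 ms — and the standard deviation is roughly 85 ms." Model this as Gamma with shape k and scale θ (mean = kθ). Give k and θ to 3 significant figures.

k ≈ 3.24, θ ≈ 47.2

For Gamma(k, scale θ): mean = kθ, variance = kθ², so CV = 1/√k.
CV = SD/mean = 85/153 = 0.5556, hence k = 1/CV² = 3.24.
Then θ = mean/k = 153/3.24 = 47.2.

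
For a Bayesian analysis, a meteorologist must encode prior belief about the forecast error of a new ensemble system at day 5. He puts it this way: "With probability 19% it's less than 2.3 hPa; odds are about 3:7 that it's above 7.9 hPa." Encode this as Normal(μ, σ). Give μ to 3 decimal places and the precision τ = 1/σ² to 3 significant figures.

μ = 5.806, τ = 0.0627

For Normal(μ,σ), the p-quantile is μ + z_p·σ. Here z_{0.19} = -0.8779, z_{0.7} = 0.5244.
So 2.3 = μ − 0.8779σ and 7.9 = μ + 0.5244σ.
Subtracting: σ = (7.9 − 2.3)/(0.5244 − (-0.8779)) = 3.993.
Then μ = 2.3 − (-0.8779)·3.993 = 5.806.
Precision τ = 1/σ² = 1/3.993² = 0.0627.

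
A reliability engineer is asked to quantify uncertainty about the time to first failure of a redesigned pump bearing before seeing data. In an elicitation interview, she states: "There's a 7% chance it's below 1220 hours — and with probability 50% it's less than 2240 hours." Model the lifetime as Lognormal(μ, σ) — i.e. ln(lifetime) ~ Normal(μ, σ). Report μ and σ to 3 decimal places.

μ ≈ 7.714, σ ≈ 0.412

If T ~ Lognormal(μ,σ) then ln T ~ Normal(μ,σ), so the p-quantile of ln T is μ + z_p·σ.
ln(1220) = 7.107 and ln(2240) = 7.714; z_{0.07} = -1.476, z_{0.5} = 0.
σ = (7.714 − 7.107)/(0 − (-1.476)) = 0.412.
μ = 7.107 − (-1.476)·0.412 = 7.714.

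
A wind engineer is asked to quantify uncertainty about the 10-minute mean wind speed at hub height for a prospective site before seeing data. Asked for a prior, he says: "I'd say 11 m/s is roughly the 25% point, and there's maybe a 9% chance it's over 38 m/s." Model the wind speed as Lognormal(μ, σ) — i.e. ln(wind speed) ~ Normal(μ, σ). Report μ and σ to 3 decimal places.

If T ~ Lognormal(μ,σ) then ln T ~ Normal(μ,σ), so the p-quantile of ln T is μ + z_p·σ.
ln(11) = 2.398 and ln(38) = 3.638; z_{0.25} = -0.6745, z_{0.91} = 1.341.
σ = (3.638 − 2.398)/(1.341 − (-0.6745)) = 0.615.
μ = 2.398 − (-0.6745)·0.615 = 2.813.

μ ≈ 2.813, σ ≈ 0.615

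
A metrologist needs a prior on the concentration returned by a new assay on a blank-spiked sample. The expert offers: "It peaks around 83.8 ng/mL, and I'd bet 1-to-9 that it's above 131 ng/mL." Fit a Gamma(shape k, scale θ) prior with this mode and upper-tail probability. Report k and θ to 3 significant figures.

k ≈ 10.4, θ ≈ 8.93

Gamma(k,θ) with k>1 has mode (k−1)θ, so θ = 83.8/(k−1).
Need P(X < 131) = 0.9 with θ tied to k this way. Start at k = 2, θ = 83.8: P(X<131) ≈ 0.463.
Too low — raise k to concentrate. Iterating converges to k ≈ 10.4.
Then θ = 83.8/(10.4−1) ≈ 8.93.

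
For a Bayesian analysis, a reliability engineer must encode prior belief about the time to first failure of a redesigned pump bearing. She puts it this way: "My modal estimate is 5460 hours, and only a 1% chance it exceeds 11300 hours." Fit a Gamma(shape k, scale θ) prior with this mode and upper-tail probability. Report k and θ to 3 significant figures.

k ≈ 10.2, θ ≈ 592

Gamma(k,θ) with k>1 has mode (k−1)θ, so θ = 5460/(k−1).
Need P(X < 11300) = 0.99 with θ tied to k this way. Start at k = 2, θ = 5460: P(X<11300) ≈ 0.613.
Too low — raise k to concentrate. Iterating converges to k ≈ 10.2.
Then θ = 5460/(10.2−1) ≈ 592.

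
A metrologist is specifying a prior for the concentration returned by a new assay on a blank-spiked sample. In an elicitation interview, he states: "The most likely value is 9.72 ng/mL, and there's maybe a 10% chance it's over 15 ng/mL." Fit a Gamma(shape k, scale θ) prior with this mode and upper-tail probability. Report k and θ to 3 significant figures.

Gamma(k,θ) with k>1 has mode (k−1)θ, so θ = 9.72/(k−1).
Need P(X < 15) = 0.9 with θ tied to k this way. Start at k = 2, θ = 9.72: P(X<15) ≈ 0.457.
Too low — raise k to concentrate. Iterating converges to k ≈ 10.9.
Then θ = 9.72/(10.9−1) ≈ 0.979.

k ≈ 10.9, θ ≈ 0.979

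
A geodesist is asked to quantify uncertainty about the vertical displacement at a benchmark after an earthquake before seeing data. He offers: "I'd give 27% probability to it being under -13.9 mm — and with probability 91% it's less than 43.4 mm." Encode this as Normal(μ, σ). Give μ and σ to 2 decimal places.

μ = 4.07, σ = 29.33

The p-quantile of Normal(μ,σ) is μ + z_p·σ, with z_{0.27} = -0.6128 and z_{0.91} = 1.341.
Eliminate σ: μ = (z₂·x₁ − z₁·x₂)/(z₂ − z₁) = (1.341·-13.9 − (-0.6128)·43.4)/1.954 = 4.07.
Then σ = (x₂ − x₁)/(z₂ − z₁) = (43.4 − -13.9)/1.954 = 29.33.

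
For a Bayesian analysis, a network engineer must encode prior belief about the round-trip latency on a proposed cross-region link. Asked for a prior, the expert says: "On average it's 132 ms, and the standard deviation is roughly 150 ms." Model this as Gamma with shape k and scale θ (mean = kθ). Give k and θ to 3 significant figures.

k ≈ 0.774, θ ≈ 170

For Gamma(k, scale θ): mean = kθ, variance = kθ², so CV = 1/√k.
CV = SD/mean = 150/132 = 1.136, hence k = 1/CV² = 0.774.
Then θ = mean/k = 132/0.774 = 170.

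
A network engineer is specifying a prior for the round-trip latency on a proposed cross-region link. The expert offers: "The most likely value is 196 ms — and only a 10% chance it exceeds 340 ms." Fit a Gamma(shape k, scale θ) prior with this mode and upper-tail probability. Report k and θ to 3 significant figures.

k ≈ 7.25, θ ≈ 31.3

Gamma(k,θ) with k>1 has mode (k−1)θ, so θ = 196/(k−1).
Need P(X < 340) = 0.9 with θ tied to k this way. Start at k = 2, θ = 196: P(X<340) ≈ 0.517.
Too low — raise k to concentrate. Iterating converges to k ≈ 7.25.
Then θ = 196/(7.25−1) ≈ 31.3.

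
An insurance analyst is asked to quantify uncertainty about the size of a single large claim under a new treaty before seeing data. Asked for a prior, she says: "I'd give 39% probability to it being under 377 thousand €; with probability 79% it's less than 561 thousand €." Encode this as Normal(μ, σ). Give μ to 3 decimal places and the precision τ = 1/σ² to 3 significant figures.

μ = 424.336, τ = 3.48e-05

For Normal(μ,σ), the p-quantile is μ + z_p·σ. Here z_{0.39} = -0.2793, z_{0.79} = 0.8064.
So 377 = μ − 0.2793σ and 561 = μ + 0.8064σ.
Subtracting: σ = (561 − 377)/(0.8064 − (-0.2793)) = 169.470.
Then μ = 377 − (-0.2793)·169.470 = 424.336.
Precision τ = 1/σ² = 1/169.5² = 3.48e-05.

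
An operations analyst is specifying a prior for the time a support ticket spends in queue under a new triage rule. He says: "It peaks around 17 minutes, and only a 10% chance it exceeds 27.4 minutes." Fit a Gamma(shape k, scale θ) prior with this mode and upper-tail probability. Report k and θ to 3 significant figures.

Gamma(k,θ) with k>1 has mode (k−1)θ, so θ = 17/(k−1).
Need P(X < 27.4) = 0.9 with θ tied to k this way. Start at k = 2, θ = 17: P(X<27.4) ≈ 0.479.
Too low — raise k to concentrate. Iterating converges to k ≈ 9.25.
Then θ = 17/(9.25−1) ≈ 2.06.

k ≈ 9.25, θ ≈ 2.06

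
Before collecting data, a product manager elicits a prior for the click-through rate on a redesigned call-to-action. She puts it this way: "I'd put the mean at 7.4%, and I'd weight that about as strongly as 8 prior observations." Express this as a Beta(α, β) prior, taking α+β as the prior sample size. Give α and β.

α = 0.592, β = 7.408

Under the effective-sample-size interpretation, Beta(α, β) has prior mean α/(α+β) and prior sample size α+β.
So α+β = 8 and α/(α+β) = 0.074, giving α = 0.074·8 = 0.592 and β = 8 − 0.592 = 7.408.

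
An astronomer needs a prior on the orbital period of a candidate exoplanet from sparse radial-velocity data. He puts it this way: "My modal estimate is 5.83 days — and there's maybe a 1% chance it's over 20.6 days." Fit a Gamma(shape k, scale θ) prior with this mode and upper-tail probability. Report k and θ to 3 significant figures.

Gamma(k,θ) with k>1 has mode (k−1)θ, so θ = 5.83/(k−1).
Need P(X < 20.6) = 0.99 with θ tied to k this way. Start at k = 2, θ = 5.83: P(X<20.6) ≈ 0.868.
Too low — raise k to concentrate. Iterating converges to k ≈ 3.71.
Then θ = 5.83/(3.71−1) ≈ 2.15.

k ≈ 3.71, θ ≈ 2.15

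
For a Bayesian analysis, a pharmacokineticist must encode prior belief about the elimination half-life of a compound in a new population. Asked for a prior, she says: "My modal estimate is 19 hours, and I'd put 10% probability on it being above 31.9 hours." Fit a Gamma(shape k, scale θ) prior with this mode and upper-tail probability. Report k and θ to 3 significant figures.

k ≈ 8.04, θ ≈ 2.7

Gamma(k,θ) with k>1 has mode (k−1)θ, so θ = 19/(k−1).
Need P(X < 31.9) = 0.9 with θ tied to k this way. Start at k = 2, θ = 19: P(X<31.9) ≈ 0.500.
Too low — raise k to concentrate. Iterating converges to k ≈ 8.04.
Then θ = 19/(8.04−1) ≈ 2.7.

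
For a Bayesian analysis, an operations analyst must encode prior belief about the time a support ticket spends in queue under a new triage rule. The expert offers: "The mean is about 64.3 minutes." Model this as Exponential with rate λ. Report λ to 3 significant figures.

λ ≈ 0.0156

Exponential mean = 1/λ, so λ = 1/64.3 = 0.0156.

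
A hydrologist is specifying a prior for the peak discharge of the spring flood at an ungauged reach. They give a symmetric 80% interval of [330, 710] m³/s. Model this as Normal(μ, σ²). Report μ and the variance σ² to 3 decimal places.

A symmetric 80% interval runs μ ± z·σ with z = 1.282.
Half-width = 190, so σ = 190/1.282 = 148.2578 and σ² = 21980.372.
μ is the interval midpoint, 520.000.

μ = 520.000, σ² = 21980.372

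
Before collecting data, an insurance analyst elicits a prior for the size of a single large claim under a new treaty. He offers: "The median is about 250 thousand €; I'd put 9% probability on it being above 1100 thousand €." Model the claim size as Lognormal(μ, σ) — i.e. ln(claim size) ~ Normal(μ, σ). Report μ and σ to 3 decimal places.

If T ~ Lognormal(μ,σ) then ln T ~ Normal(μ,σ), so the p-quantile of ln T is μ + z_p·σ.
ln(250) = 5.521 and ln(1100) = 7.003; z_{0.5} = 0, z_{0.91} = 1.341.
σ = (7.003 − 5.521)/(1.341 − (0)) = 1.105.
μ = 5.521 − (0)·1.105 = 5.521.

μ ≈ 5.521, σ ≈ 1.105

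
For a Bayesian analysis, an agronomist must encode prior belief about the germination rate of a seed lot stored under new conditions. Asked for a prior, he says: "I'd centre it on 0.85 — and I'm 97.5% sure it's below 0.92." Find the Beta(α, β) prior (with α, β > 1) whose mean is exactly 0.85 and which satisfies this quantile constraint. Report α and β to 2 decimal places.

α ≈ 65.68, β ≈ 11.59

With mean 0.85 fixed, write α = 0.85s, β = 0.15s where s = α+β.
Need P(θ < 0.92) = 0.975 under Beta(0.85s, 0.15s). Normal approximation: (q−m)/√(m(1−m)/s) ≈ z_{0.975} = 1.96, so s ≈ 0.85·0.15·(1.96)²/(0.92−0.85)² = 100.0.
At s = 100.0: P(θ<0.92) ≈ 0.988. Adjusting to match 0.975 gives s ≈ 77.26.
So α = 0.85·77.26 ≈ 65.68, β = 0.15·77.26 ≈ 11.59.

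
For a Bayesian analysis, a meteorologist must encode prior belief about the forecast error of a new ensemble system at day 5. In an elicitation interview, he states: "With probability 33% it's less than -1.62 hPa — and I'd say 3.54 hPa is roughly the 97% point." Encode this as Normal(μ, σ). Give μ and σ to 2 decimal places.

The p-quantile of Normal(μ,σ) is μ + z_p·σ, with z_{0.33} = -0.4399 and z_{0.97} = 1.881.
Eliminate σ: μ = (z₂·x₁ − z₁·x₂)/(z₂ − z₁) = (1.881·-1.62 − (-0.4399)·3.54)/2.321 = -0.64.
Then σ = (x₂ − x₁)/(z₂ − z₁) = (3.54 − -1.62)/2.321 = 2.22.

μ = -0.64, σ = 2.22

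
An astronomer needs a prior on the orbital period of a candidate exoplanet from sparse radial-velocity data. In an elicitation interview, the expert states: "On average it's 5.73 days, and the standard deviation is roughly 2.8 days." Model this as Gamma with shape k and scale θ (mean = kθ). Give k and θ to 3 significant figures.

For Gamma(k, scale θ): mean = kθ, variance = kθ², so CV = 1/√k.
CV = SD/mean = 2.8/5.73 = 0.4887, hence k = 1/CV² = 4.19.
Then θ = mean/k = 5.73/4.19 = 1.37.

k ≈ 4.19, θ ≈ 1.37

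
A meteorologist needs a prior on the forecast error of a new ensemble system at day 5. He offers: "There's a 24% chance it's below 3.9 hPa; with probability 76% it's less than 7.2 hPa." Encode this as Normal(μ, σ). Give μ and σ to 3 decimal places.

μ = 5.550, σ = 2.336

For Normal(μ,σ), the p-quantile is μ + z_p·σ. Here z_{0.24} = -0.7063, z_{0.76} = 0.7063.
So 3.9 = μ − 0.7063σ and 7.2 = μ + 0.7063σ.
Subtracting: σ = (7.2 − 3.9)/(0.7063 − (-0.7063)) = 2.336.
Then μ = 3.9 − (-0.7063)·2.336 = 5.550.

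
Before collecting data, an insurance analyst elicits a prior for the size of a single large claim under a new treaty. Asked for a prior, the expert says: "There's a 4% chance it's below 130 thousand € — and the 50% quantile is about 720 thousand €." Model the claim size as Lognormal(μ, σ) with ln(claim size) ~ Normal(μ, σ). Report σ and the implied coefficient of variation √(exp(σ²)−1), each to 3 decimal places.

If T ~ Lognormal(μ,σ) then ln T ~ Normal(μ,σ), so the p-quantile of ln T is μ + z_p·σ.
ln(130) = 4.868 and ln(720) = 6.579; z_{0.04} = -1.751, z_{0.5} = 0.
σ = (6.579 − 4.868)/(0 − (-1.751)) = 0.978.
μ = 4.868 − (-1.751)·0.978 = 6.579.
CV = √(exp(σ²)−1) = √(exp(0.9560)−1) = 1.265.

σ ≈ 0.978, CV ≈ 1.265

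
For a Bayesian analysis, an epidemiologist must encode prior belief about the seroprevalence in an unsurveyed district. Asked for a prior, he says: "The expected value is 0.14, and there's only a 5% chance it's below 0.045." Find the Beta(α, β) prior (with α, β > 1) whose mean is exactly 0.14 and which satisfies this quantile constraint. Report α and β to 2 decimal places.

α ≈ 3.34, β ≈ 20.54

With mean 0.14 fixed, write α = 0.14s, β = 0.86s where s = α+β.
Need P(θ < 0.045) = 0.05 under Beta(0.14s, 0.86s). Normal approximation: (q−m)/√(m(1−m)/s) ≈ z_{0.05} = -1.64, so s ≈ 0.14·0.86·(-1.64)²/(0.045−0.14)² = 36.1.
At s = 36.1: P(θ<0.045) ≈ 0.018. Adjusting to match 0.05 gives s ≈ 23.88.
So α = 0.14·23.88 ≈ 3.34, β = 0.86·23.88 ≈ 20.54.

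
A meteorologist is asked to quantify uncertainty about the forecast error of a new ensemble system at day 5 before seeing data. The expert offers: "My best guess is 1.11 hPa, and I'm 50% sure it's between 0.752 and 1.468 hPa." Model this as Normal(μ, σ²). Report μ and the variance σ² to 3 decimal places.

μ = 1.110, σ² = 0.282

A symmetric 50% interval runs μ ± z·σ with z = 0.6745.
Half-width = 0.358, so σ = 0.358/0.6745 = 0.5308 and σ² = 0.282.
μ is the stated best guess, 1.110.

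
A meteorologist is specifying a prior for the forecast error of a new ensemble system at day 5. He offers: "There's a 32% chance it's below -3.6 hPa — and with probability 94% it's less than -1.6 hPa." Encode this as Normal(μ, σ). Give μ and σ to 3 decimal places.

For Normal(μ,σ), the p-quantile is μ + z_p·σ. Here z_{0.32} = -0.4677, z_{0.94} = 1.555.
So -3.6 = μ − 0.4677σ and -1.6 = μ + 1.555σ.
Subtracting: σ = (-1.6 − -3.6)/(1.555 − (-0.4677)) = 0.989.
Then μ = -3.6 − (-0.4677)·0.989 = -3.137.

μ = -3.137, σ = 0.989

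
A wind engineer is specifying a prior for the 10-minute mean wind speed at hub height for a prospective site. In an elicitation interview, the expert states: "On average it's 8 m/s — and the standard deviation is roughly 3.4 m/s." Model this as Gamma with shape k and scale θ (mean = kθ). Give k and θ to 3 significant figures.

For Gamma(k, scale θ): mean = kθ, variance = kθ², so CV = 1/√k.
CV = SD/mean = 3.4/8 = 0.425, hence k = 1/CV² = 5.54.
Then θ = mean/k = 8/5.54 = 1.44.

k ≈ 5.54, θ ≈ 1.44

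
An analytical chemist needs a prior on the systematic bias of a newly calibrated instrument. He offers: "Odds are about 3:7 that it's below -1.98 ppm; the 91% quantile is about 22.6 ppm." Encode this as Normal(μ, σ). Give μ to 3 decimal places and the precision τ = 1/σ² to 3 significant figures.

The p-quantile of Normal(μ,σ) is μ + z_p·σ, with z_{0.3} = -0.5244 and z_{0.91} = 1.341.
Eliminate σ: μ = (z₂·x₁ − z₁·x₂)/(z₂ − z₁) = (1.341·-1.98 − (-0.5244)·22.6)/1.865 = 4.931.
Then σ = (x₂ − x₁)/(z₂ − z₁) = (22.6 − -1.98)/1.865 = 13.179.
Precision τ = 1/σ² = 1/13.18² = 0.00576.

μ = 4.931, τ = 0.00576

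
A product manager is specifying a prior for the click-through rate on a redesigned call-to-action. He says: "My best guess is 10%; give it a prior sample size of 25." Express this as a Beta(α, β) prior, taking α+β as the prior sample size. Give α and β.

α = 2.5, β = 22.5

Under the effective-sample-size interpretation, Beta(α, β) has prior mean α/(α+β) and prior sample size α+β.
So α+β = 25 and α/(α+β) = 0.1, giving α = 0.1·25 = 2.5 and β = 25 − 2.5 = 22.5.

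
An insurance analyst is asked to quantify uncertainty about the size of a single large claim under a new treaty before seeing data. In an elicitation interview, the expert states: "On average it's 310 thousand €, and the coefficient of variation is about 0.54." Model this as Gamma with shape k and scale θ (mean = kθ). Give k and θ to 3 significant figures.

For Gamma(k, scale θ): mean = kθ, variance = kθ², so CV = 1/√k.
CV = 0.54, hence k = 1/CV² = 3.43.
Then θ = mean/k = 310/3.43 = 90.4.

k ≈ 3.43, θ ≈ 90.4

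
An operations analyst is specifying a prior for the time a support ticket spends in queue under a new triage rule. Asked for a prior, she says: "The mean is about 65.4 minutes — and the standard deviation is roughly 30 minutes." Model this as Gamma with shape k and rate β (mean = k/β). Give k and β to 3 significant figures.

k ≈ 4.75, β ≈ 0.0727

For Gamma(k, rate β): mean = k/β, variance = k/β², so CV = 1/√k.
CV = SD/mean = 30/65.4 = 0.4587, hence k = 1/CV² = 4.75.
Then β = k/mean = 4.75/65.4 = 0.0727.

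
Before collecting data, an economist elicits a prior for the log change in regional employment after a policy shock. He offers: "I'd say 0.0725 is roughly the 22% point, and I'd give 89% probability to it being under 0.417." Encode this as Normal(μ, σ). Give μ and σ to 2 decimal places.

μ = 0.21, σ = 0.17

For Normal(μ,σ), the p-quantile is μ + z_p·σ. Here z_{0.22} = -0.7722, z_{0.89} = 1.227.
So 0.0725 = μ − 0.7722σ and 0.417 = μ + 1.227σ.
Subtracting: σ = (0.417 − 0.0725)/(1.227 − (-0.7722)) = 0.17.
Then μ = 0.0725 − (-0.7722)·0.17 = 0.21.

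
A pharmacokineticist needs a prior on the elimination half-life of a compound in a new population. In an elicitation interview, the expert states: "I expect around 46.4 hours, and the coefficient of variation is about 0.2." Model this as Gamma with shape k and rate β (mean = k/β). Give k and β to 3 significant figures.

k ≈ 25, β ≈ 0.539

For Gamma(k, rate β): mean = k/β, variance = k/β², so CV = 1/√k.
CV = 0.2, hence k = 1/CV² = 25.
Then β = k/mean = 25/46.4 = 0.539.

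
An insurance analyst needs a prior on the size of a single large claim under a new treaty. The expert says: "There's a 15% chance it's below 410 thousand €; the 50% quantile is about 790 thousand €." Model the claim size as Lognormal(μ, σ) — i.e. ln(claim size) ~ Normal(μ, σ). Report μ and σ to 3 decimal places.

If T ~ Lognormal(μ,σ) then ln T ~ Normal(μ,σ), so the p-quantile of ln T is μ + z_p·σ.
ln(410) = 6.016 and ln(790) = 6.672; z_{0.15} = -1.036, z_{0.5} = 0.
σ = (6.672 − 6.016)/(0 − (-1.036)) = 0.633.
μ = 6.016 − (-1.036)·0.633 = 6.672.

μ ≈ 6.672, σ ≈ 0.633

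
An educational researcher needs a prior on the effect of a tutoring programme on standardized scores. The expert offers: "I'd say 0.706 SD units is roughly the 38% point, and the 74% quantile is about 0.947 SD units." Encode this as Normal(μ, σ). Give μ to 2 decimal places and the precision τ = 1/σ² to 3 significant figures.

For Normal(μ,σ), the p-quantile is μ + z_p·σ. Here z_{0.38} = -0.3055, z_{0.74} = 0.6433.
So 0.706 = μ − 0.3055σ and 0.947 = μ + 0.6433σ.
Subtracting: σ = (0.947 − 0.706)/(0.6433 − (-0.3055)) = 0.25.
Then μ = 0.706 − (-0.3055)·0.25 = 0.78.
Precision τ = 1/σ² = 1/0.254² = 15.5.

μ = 0.78, τ = 15.5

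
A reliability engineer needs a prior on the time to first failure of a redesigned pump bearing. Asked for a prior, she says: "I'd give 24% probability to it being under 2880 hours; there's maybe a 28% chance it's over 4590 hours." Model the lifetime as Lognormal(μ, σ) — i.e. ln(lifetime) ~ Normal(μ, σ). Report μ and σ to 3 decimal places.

μ ≈ 8.221, σ ≈ 0.362

If T ~ Lognormal(μ,σ) then ln T ~ Normal(μ,σ), so the p-quantile of ln T is μ + z_p·σ.
ln(2880) = 7.966 and ln(4590) = 8.432; z_{0.24} = -0.7063, z_{0.72} = 0.5828.
σ = (8.432 − 7.966)/(0.5828 − (-0.7063)) = 0.362.
μ = 7.966 − (-0.7063)·0.362 = 8.221.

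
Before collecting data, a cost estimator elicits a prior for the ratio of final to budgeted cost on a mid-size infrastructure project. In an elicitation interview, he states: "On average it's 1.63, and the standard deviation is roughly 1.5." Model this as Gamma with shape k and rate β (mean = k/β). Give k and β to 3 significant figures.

For Gamma(k, rate β): mean = k/β, variance = k/β², so CV = 1/√k.
CV = SD/mean = 1.5/1.63 = 0.9202, hence k = 1/CV² = 1.18.
Then β = k/mean = 1.18/1.63 = 0.724.

k ≈ 1.18, β ≈ 0.724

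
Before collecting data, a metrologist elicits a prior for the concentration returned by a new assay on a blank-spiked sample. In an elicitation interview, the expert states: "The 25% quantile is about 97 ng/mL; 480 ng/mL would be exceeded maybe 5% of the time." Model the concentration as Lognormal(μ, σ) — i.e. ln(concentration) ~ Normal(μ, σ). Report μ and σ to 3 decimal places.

μ ≈ 5.040, σ ≈ 0.689

If T ~ Lognormal(μ,σ) then ln T ~ Normal(μ,σ), so the p-quantile of ln T is μ + z_p·σ.
ln(97) = 4.575 and ln(480) = 6.174; z_{0.25} = -0.6745, z_{0.95} = 1.645.
σ = (6.174 − 4.575)/(1.645 − (-0.6745)) = 0.689.
μ = 4.575 − (-0.6745)·0.689 = 5.040.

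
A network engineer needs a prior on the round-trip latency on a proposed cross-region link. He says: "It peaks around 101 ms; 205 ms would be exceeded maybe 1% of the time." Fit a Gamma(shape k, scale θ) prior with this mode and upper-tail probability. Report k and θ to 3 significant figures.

k ≈ 10.8, θ ≈ 10.3

Gamma(k,θ) with k>1 has mode (k−1)θ, so θ = 101/(k−1).
Need P(X < 205) = 0.99 with θ tied to k this way. Start at k = 2, θ = 101: P(X<205) ≈ 0.602.
Too low — raise k to concentrate. Iterating converges to k ≈ 10.8.
Then θ = 101/(10.8−1) ≈ 10.3.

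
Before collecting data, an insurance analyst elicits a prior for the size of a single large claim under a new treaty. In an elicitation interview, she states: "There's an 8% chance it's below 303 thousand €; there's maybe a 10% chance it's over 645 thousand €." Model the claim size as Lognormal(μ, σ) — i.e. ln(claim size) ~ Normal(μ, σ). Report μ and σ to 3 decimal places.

If T ~ Lognormal(μ,σ) then ln T ~ Normal(μ,σ), so the p-quantile of ln T is μ + z_p·σ.
ln(303) = 5.714 and ln(645) = 6.469; z_{0.08} = -1.405, z_{0.9} = 1.282.
σ = (6.469 − 5.714)/(1.282 − (-1.405)) = 0.281.
μ = 5.714 − (-1.405)·0.281 = 6.109.

μ ≈ 6.109, σ ≈ 0.281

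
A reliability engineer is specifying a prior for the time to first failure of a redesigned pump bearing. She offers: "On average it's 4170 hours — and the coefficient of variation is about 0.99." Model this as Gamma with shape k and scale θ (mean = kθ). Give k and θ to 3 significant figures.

For Gamma(k, scale θ): mean = kθ, variance = kθ², so CV = 1/√k.
CV = 0.99, hence k = 1/CV² = 1.02.
Then θ = mean/k = 4170/1.02 = 4090.

k ≈ 1.02, θ ≈ 4090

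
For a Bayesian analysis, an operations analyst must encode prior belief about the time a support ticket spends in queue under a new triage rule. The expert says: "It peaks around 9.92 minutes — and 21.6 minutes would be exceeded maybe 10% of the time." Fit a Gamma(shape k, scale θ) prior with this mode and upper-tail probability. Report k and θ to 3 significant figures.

Gamma(k,θ) with k>1 has mode (k−1)θ, so θ = 9.92/(k−1).
Need P(X < 21.6) = 0.9 with θ tied to k this way. Start at k = 2, θ = 9.92: P(X<21.6) ≈ 0.640.
Too low — raise k to concentrate. Iterating converges to k ≈ 4.18.
Then θ = 9.92/(4.18−1) ≈ 3.12.

k ≈ 4.18, θ ≈ 3.12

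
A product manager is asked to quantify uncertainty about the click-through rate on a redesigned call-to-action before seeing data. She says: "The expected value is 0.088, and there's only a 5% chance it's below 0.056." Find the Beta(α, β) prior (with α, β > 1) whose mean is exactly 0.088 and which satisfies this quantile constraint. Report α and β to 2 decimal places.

With mean 0.088 fixed, write α = 0.088s, β = 0.912s where s = α+β.
Need P(θ < 0.056) = 0.05 under Beta(0.088s, 0.912s). Normal approximation: (q−m)/√(m(1−m)/s) ≈ z_{0.05} = -1.64, so s ≈ 0.088·0.912·(-1.64)²/(0.056−0.088)² = 212.0.
At s = 212.0: P(θ<0.056) ≈ 0.035. Adjusting to match 0.05 gives s ≈ 178.17.
So α = 0.088·178.17 ≈ 15.68, β = 0.912·178.17 ≈ 162.49.

α ≈ 15.68, β ≈ 162.49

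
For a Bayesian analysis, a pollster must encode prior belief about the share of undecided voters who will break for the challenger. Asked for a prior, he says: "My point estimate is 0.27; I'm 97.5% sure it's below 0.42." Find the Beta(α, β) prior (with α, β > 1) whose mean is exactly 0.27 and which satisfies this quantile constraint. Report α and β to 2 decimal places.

With mean 0.27 fixed, write α = 0.27s, β = 0.73s where s = α+β.
Need P(θ < 0.42) = 0.975 under Beta(0.27s, 0.73s). Normal approximation: (q−m)/√(m(1−m)/s) ≈ z_{0.975} = 1.96, so s ≈ 0.27·0.73·(1.96)²/(0.42−0.27)² = 33.7.
At s = 33.7: P(θ<0.42) ≈ 0.968. Adjusting to match 0.975 gives s ≈ 37.83.
So α = 0.27·37.83 ≈ 10.21, β = 0.73·37.83 ≈ 27.61.

α ≈ 10.21, β ≈ 27.61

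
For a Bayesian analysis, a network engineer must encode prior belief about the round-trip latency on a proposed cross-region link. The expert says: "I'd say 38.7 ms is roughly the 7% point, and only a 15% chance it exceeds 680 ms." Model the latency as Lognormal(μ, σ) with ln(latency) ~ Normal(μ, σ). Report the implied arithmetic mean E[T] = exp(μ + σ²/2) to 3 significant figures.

E[T] ≈ 400 ms

If T ~ Lognormal(μ,σ) then ln T ~ Normal(μ,σ), so the p-quantile of ln T is μ + z_p·σ.
ln(38.7) = 3.656 and ln(680) = 6.522; z_{0.07} = -1.476, z_{0.85} = 1.036.
σ = (6.522 − 3.656)/(1.036 − (-1.476)) = 1.141.
μ = 3.656 − (-1.476)·1.141 = 5.340.
E[T] = exp(μ + σ²/2) = exp(5.340 + 0.6509) = 400 ms.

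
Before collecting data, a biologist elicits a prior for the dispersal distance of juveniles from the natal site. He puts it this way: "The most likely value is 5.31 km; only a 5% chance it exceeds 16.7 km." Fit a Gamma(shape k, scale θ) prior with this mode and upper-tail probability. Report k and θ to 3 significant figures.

Gamma(k,θ) with k>1 has mode (k−1)θ, so θ = 5.31/(k−1).
Need P(X < 16.7) = 0.95 with θ tied to k this way. Start at k = 2, θ = 5.31: P(X<16.7) ≈ 0.821.
Too low — raise k to concentrate. Iterating converges to k ≈ 3.
Then θ = 5.31/(3−1) ≈ 2.65.

k ≈ 3, θ ≈ 2.65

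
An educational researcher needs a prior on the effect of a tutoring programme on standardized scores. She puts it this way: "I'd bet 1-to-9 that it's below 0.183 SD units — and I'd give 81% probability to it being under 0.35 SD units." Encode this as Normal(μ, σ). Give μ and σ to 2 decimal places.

For Normal(μ,σ), the p-quantile is μ + z_p·σ. Here z_{0.1} = -1.282, z_{0.81} = 0.8779.
So 0.183 = μ − 1.282σ and 0.35 = μ + 0.8779σ.
Subtracting: σ = (0.35 − 0.183)/(0.8779 − (-1.282)) = 0.08.
Then μ = 0.183 − (-1.282)·0.08 = 0.28.

μ = 0.28, σ = 0.08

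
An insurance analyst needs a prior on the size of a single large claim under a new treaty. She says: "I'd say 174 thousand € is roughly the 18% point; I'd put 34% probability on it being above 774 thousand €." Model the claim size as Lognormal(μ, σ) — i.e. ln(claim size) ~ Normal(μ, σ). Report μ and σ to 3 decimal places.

μ ≈ 6.188, σ ≈ 1.124

If T ~ Lognormal(μ,σ) then ln T ~ Normal(μ,σ), so the p-quantile of ln T is μ + z_p·σ.
ln(174) = 5.159 and ln(774) = 6.652; z_{0.18} = -0.9154, z_{0.66} = 0.4125.
σ = (6.652 − 5.159)/(0.4125 − (-0.9154)) = 1.124.
μ = 5.159 − (-0.9154)·1.124 = 6.188.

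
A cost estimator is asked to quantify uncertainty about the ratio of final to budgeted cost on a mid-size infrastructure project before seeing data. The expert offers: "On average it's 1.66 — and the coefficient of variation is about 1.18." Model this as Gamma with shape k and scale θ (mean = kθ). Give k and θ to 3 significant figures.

k ≈ 0.718, θ ≈ 2.31

For Gamma(k, scale θ): mean = kθ, variance = kθ², so CV = 1/√k.
CV = 1.18, hence k = 1/CV² = 0.718.
Then θ = mean/k = 1.66/0.718 = 2.31.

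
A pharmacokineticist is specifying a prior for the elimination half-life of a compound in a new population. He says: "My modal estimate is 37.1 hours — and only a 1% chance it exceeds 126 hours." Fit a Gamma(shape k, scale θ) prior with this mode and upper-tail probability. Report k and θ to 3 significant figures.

Gamma(k,θ) with k>1 has mode (k−1)θ, so θ = 37.1/(k−1).
Need P(X < 126) = 0.99 with θ tied to k this way. Start at k = 2, θ = 37.1: P(X<126) ≈ 0.853.
Too low — raise k to concentrate. Iterating converges to k ≈ 3.92.
Then θ = 37.1/(3.92−1) ≈ 12.7.

k ≈ 3.92, θ ≈ 12.7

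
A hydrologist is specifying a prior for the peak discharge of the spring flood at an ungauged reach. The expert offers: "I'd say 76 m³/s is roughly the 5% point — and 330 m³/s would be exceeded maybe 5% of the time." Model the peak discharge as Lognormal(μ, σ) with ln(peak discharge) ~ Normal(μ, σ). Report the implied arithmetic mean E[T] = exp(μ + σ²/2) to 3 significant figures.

E[T] ≈ 175 m³/s

If T ~ Lognormal(μ,σ) then ln T ~ Normal(μ,σ), so the p-quantile of ln T is μ + z_p·σ.
ln(76) = 4.331 and ln(330) = 5.799; z_{0.05} = -1.645, z_{0.95} = 1.645.
σ = (5.799 − 4.331)/(1.645 − (-1.645)) = 0.446.
μ = 4.331 − (-1.645)·0.446 = 5.065.
E[T] = exp(μ + σ²/2) = exp(5.065 + 0.0996) = 175 m³/s.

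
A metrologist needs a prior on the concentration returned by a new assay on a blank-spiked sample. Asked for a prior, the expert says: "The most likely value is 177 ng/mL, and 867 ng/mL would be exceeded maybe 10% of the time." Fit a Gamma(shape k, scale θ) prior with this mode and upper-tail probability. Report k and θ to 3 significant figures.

k ≈ 1.7, θ ≈ 252

Gamma(k,θ) with k>1 has mode (k−1)θ, so θ = 177/(k−1).
Need P(X < 867) = 0.9 with θ tied to k this way. Start at k = 2, θ = 177: P(X<867) ≈ 0.956.
Too high — lower k to spread out. Iterating converges to k ≈ 1.7.
Then θ = 177/(1.7−1) ≈ 252.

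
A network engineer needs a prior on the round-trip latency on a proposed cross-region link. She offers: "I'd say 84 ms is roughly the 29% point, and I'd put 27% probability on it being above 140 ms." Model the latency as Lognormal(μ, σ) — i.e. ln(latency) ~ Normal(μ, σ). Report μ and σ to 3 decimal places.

μ ≈ 4.673, σ ≈ 0.438

If T ~ Lognormal(μ,σ) then ln T ~ Normal(μ,σ), so the p-quantile of ln T is μ + z_p·σ.
ln(84) = 4.431 and ln(140) = 4.942; z_{0.29} = -0.5534, z_{0.73} = 0.6128.
σ = (4.942 − 4.431)/(0.6128 − (-0.5534)) = 0.438.
μ = 4.431 − (-0.5534)·0.438 = 4.673.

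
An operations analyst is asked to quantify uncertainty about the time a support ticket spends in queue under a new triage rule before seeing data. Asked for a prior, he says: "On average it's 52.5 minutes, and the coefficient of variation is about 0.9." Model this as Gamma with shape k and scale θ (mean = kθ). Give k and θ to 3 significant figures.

For Gamma(k, scale θ): mean = kθ, variance = kθ², so CV = 1/√k.
CV = 0.9, hence k = 1/CV² = 1.23.
Then θ = mean/k = 52.5/1.23 = 42.5.

k ≈ 1.23, θ ≈ 42.5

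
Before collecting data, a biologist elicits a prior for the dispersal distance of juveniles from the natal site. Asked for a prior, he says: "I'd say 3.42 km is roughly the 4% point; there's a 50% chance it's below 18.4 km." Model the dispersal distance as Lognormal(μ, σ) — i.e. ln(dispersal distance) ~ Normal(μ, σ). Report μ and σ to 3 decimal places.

If T ~ Lognormal(μ,σ) then ln T ~ Normal(μ,σ), so the p-quantile of ln T is μ + z_p·σ.
ln(3.42) = 1.23 and ln(18.4) = 2.912; z_{0.04} = -1.751, z_{0.5} = 0.
σ = (2.912 − 1.23)/(0 − (-1.751)) = 0.961.
μ = 1.23 − (-1.751)·0.961 = 2.912.

μ ≈ 2.912, σ ≈ 0.961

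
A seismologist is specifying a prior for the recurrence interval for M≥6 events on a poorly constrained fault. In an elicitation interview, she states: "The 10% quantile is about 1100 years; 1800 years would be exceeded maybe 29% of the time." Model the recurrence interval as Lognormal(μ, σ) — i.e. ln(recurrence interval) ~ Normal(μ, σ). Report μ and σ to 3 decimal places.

If T ~ Lognormal(μ,σ) then ln T ~ Normal(μ,σ), so the p-quantile of ln T is μ + z_p·σ.
ln(1100) = 7.003 and ln(1800) = 7.496; z_{0.1} = -1.282, z_{0.71} = 0.5534.
σ = (7.496 − 7.003)/(0.5534 − (-1.282)) = 0.268.
μ = 7.003 − (-1.282)·0.268 = 7.347.

μ ≈ 7.347, σ ≈ 0.268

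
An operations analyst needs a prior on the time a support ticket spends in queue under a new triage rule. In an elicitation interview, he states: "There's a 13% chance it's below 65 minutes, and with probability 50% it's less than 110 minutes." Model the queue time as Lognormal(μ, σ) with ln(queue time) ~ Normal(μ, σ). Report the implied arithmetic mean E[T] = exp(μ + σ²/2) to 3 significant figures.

If T ~ Lognormal(μ,σ) then ln T ~ Normal(μ,σ), so the p-quantile of ln T is μ + z_p·σ.
ln(65) = 4.174 and ln(110) = 4.7; z_{0.13} = -1.126, z_{0.5} = 0.
σ = (4.7 − 4.174)/(0 − (-1.126)) = 0.467.
μ = 4.174 − (-1.126)·0.467 = 4.700.
E[T] = exp(μ + σ²/2) = exp(4.700 + 0.1091) = 123 minutes.

E[T] ≈ 123 minutes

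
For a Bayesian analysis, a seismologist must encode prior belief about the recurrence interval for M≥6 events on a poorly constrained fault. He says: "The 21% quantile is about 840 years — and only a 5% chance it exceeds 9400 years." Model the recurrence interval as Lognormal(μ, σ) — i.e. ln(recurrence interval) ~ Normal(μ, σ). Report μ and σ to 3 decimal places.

If T ~ Lognormal(μ,σ) then ln T ~ Normal(μ,σ), so the p-quantile of ln T is μ + z_p·σ.
ln(840) = 6.733 and ln(9400) = 9.148; z_{0.21} = -0.8064, z_{0.95} = 1.645.
σ = (9.148 − 6.733)/(1.645 − (-0.8064)) = 0.985.
μ = 6.733 − (-0.8064)·0.985 = 7.528.

μ ≈ 7.528, σ ≈ 0.985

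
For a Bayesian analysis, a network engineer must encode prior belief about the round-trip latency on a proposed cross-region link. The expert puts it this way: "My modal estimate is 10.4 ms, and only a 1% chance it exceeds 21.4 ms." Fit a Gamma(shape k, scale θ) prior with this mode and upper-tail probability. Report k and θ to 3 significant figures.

k ≈ 10.4, θ ≈ 1.11

Gamma(k,θ) with k>1 has mode (k−1)θ, so θ = 10.4/(k−1).
Need P(X < 21.4) = 0.99 with θ tied to k this way. Start at k = 2, θ = 10.4: P(X<21.4) ≈ 0.609.
Too low — raise k to concentrate. Iterating converges to k ≈ 10.4.
Then θ = 10.4/(10.4−1) ≈ 1.11.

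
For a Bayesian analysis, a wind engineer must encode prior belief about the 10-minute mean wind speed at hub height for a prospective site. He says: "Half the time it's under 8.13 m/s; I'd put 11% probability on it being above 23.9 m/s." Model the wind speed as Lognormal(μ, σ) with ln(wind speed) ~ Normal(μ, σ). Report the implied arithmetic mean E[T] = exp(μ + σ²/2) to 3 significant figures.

E[T] ≈ 12 m/s

If T ~ Lognormal(μ,σ) then ln T ~ Normal(μ,σ), so the p-quantile of ln T is μ + z_p·σ.
ln(8.13) = 2.096 and ln(23.9) = 3.174; z_{0.5} = 0, z_{0.89} = 1.227.
σ = (3.174 − 2.096)/(1.227 − (0)) = 0.879.
μ = 2.096 − (0)·0.879 = 2.096.
E[T] = exp(μ + σ²/2) = exp(2.096 + 0.3865) = 12 m/s.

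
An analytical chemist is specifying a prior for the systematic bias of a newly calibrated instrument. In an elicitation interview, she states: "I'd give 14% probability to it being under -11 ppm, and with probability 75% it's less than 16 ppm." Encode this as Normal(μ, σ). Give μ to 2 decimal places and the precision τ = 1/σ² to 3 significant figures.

The p-quantile of Normal(μ,σ) is μ + z_p·σ, with z_{0.14} = -1.08 and z_{0.75} = 0.6745.
Eliminate σ: μ = (z₂·x₁ − z₁·x₂)/(z₂ − z₁) = (0.6745·-11 − (-1.08)·16)/1.755 = 5.62.
Then σ = (x₂ − x₁)/(z₂ − z₁) = (16 − -11)/1.755 = 15.39.
Precision τ = 1/σ² = 1/15.39² = 0.00422.

μ = 5.62, τ = 0.00422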